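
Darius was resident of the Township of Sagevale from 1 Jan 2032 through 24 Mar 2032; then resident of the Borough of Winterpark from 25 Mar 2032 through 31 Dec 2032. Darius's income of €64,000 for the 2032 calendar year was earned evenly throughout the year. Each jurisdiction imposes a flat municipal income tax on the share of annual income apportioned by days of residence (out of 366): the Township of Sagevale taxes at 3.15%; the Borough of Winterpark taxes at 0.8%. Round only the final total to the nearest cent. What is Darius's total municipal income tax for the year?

The Township of Sagevale, 1 Jan – 24 Mar 2032: 84 days → €64,000 × 3.15% × 84/366 = €462.6885
The Borough of Winterpark, 25 Mar – 31 Dec 2032: 282 days → €64,000 × 0.8% × 282/366 = €394.4918
Total = €857.1803

€857.18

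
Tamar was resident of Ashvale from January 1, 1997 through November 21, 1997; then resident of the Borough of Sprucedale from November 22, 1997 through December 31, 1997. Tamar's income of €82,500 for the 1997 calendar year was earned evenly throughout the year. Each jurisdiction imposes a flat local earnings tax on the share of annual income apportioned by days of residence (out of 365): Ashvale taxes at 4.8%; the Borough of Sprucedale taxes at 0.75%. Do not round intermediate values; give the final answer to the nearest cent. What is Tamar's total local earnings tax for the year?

€3,593.84

Ashvale, January 1 – November 21, 1997: 325 days → €82,500 × 4.8% × 325/365 = €3,526.0274
The Borough of Sprucedale, November 22 – December 31, 1997: 40 days → €82,500 × 0.75% × 40/365 = €67.8082
Total = €3,593.8356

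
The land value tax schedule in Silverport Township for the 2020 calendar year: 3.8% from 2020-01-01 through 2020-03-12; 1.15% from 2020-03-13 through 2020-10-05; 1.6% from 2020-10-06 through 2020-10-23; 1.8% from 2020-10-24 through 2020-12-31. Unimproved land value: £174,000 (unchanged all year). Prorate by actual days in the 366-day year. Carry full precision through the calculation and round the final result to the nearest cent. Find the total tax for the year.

£3,159.81

2020-01-01 to 2020-03-12: 72 days at 3.8% → £174,000 × 3.8% × 72/366 = £1,300.7213
2020-03-13 to 2020-10-05: 207 days at 1.15% → £174,000 × 1.15% × 207/366 = £1,131.7131
2020-10-06 to 2020-10-23: 18 days at 1.6% → £174,000 × 1.6% × 18/366 = £136.9180
2020-10-24 to 2020-12-31: 69 days at 1.8% → £174,000 × 1.8% × 69/366 = £590.4590
Total = £3,159.8115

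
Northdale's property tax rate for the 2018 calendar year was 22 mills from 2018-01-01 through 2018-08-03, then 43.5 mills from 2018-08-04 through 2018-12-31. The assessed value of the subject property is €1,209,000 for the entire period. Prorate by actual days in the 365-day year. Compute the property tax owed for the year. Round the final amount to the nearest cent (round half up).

€37,280.26

2018-01-01 to 2018-08-03: 215 days at 22 mills → €1,209,000 × 2.2% × 215/365 = €15,667.3151
2018-08-04 to 2018-12-31: 150 days at 43.5 mills → €1,209,000 × 4.35% × 150/365 = €21,612.9452
Total = €37,280.2603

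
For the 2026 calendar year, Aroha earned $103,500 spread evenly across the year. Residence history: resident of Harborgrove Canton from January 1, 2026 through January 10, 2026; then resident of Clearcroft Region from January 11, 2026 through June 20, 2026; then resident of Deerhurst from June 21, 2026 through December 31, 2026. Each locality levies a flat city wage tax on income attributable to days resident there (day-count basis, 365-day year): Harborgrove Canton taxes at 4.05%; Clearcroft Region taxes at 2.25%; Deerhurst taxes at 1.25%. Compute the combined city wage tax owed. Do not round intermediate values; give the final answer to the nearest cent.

Harborgrove Canton, January 1 – January 10, 2026: 10 days → $103,500 × 4.05% × 10/365 = $114.8425
Clearcroft Region, January 11 – June 20, 2026: 161 days → $103,500 × 2.25% × 161/365 = $1,027.2021
Deerhurst, June 21 – December 31, 2026: 194 days → $103,500 × 1.25% × 194/365 = $687.6370
Total = $1,829.6815

$1,829.68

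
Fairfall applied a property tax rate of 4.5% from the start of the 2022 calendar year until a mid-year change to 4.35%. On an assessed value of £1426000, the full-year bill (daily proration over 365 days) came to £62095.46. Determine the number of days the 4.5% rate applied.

Let d = days at the first rate; then 365 − d days at the second rate.
£1426000 × [4.5%·d + 4.35%·(365−d)] / 365 = £62095.46
Solving gives d = 11, so the new rate took effect on January 12, 2022.

11 days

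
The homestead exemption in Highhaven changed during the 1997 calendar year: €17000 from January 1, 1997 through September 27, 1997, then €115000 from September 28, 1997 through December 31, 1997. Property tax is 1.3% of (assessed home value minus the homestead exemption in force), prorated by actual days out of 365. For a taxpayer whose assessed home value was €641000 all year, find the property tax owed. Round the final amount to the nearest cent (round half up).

January 1 – September 27, 1997: 270 days, exemption €17000 → (€641000 − €17000) × 1.3% × 270/365 = €6000.6575
September 28 – December 31, 1997: 95 days, exemption €115000 → (€641000 − €115000) × 1.3% × 95/365 = €1779.7534
Total = €7780.4110

€7780.41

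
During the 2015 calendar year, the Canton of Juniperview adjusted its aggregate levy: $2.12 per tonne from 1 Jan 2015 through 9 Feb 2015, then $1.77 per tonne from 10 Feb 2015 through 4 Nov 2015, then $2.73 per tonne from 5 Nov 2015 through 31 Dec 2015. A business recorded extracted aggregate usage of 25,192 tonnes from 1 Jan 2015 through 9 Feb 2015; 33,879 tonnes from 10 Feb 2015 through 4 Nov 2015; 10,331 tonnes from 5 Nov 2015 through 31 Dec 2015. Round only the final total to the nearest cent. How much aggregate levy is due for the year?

1 Jan – 9 Feb 2015: 25,192 tonnes at $2.12/tonne → $53,407.04
10 Feb – 4 Nov 2015: 33,879 tonnes at $1.77/tonne → $59,965.83
5 Nov – 31 Dec 2015: 10,331 tonnes at $2.73/tonne → $28,203.63

$141,576.50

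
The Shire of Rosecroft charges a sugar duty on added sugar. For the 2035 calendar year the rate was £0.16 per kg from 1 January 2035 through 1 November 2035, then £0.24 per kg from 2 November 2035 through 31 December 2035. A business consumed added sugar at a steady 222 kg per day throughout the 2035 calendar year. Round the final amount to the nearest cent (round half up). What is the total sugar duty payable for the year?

£14030.40

1 January – 1 November 2035: 305 days × 222 kg/day = 67,710 kg at £0.16/kg → £10833.60
2 November – 31 December 2035: 60 days × 222 kg/day = 13,320 kg at £0.24/kg → £3196.80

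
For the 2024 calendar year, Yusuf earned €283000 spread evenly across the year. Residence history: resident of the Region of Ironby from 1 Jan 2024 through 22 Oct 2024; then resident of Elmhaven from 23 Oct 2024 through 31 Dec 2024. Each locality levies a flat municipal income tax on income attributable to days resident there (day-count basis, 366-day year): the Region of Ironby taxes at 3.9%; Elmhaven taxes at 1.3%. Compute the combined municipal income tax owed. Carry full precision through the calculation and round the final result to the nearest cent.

€9629.73

The Region of Ironby, 1 Jan – 22 Oct 2024: 296 days → €283000 × 3.9% × 296/366 = €8926.0984
Elmhaven, 23 Oct – 31 Dec 2024: 70 days → €283000 × 1.3% × 70/366 = €703.6339
Total = €9629.7322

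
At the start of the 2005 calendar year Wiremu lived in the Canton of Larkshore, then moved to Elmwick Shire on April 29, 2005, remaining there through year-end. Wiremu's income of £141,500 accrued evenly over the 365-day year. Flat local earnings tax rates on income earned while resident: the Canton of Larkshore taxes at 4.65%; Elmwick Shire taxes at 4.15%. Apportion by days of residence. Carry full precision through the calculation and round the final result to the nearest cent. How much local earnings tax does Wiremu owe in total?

The Canton of Larkshore, January 1 – April 28, 2005: 118 days → £141,500 × 4.65% × 118/365 = £2,127.1521
Elmwick Shire, April 29 – December 31, 2005: 247 days → £141,500 × 4.15% × 247/365 = £3,973.8240
Total = £6,100.9760

£6,100.98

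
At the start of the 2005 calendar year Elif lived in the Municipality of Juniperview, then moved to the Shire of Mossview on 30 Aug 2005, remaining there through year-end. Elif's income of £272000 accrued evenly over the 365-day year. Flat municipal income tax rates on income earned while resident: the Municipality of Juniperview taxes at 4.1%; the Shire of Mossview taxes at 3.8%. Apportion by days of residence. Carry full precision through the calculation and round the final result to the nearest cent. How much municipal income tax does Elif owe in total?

£10874.78

The Municipality of Juniperview, 1 Jan – 29 Aug 2005: 241 days → £272000 × 4.1% × 241/365 = £7363.3753
The Shire of Mossview, 30 Aug – 31 Dec 2005: 124 days → £272000 × 3.8% × 124/365 = £3511.4082
Total = £10874.7836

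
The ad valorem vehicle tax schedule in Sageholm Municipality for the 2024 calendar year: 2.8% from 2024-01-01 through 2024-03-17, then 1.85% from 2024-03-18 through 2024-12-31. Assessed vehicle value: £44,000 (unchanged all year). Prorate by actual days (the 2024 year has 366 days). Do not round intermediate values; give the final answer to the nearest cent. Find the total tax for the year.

£901.94

2024-01-01 to 2024-03-17: 77 days at 2.8% → £44,000 × 2.8% × 77/366 = £259.1913
2024-03-18 to 2024-12-31: 289 days at 1.85% → £44,000 × 1.85% × 289/366 = £642.7486
Total = £901.9399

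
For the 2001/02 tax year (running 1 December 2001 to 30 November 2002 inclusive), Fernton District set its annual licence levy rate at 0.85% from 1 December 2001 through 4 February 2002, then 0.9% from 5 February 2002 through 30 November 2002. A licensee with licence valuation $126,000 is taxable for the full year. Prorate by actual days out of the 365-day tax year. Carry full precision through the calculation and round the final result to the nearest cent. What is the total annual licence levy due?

$1,122.61

1 December 2001 – 4 February 2002: 66 days at 0.85% → $126,000 × 0.85% × 66/365 = $193.6603
5 February – 30 November 2002: 299 days at 0.9% → $126,000 × 0.9% × 299/365 = $928.9479
Total = $1,122.6082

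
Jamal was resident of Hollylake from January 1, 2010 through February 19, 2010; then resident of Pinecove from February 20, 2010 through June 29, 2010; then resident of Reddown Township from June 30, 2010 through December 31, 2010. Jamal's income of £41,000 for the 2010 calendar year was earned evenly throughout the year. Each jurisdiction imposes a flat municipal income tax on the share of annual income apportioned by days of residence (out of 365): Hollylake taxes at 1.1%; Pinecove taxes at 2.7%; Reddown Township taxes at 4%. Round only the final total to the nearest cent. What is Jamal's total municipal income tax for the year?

Hollylake, January 1 – February 19, 2010: 50 days → £41,000 × 1.1% × 50/365 = £61.7808
Pinecove, February 20 – June 29, 2010: 130 days → £41,000 × 2.7% × 130/365 = £394.2740
Reddown Township, June 30 – December 31, 2010: 185 days → £41,000 × 4% × 185/365 = £831.2329
Total = £1,287.2877

£1,287.29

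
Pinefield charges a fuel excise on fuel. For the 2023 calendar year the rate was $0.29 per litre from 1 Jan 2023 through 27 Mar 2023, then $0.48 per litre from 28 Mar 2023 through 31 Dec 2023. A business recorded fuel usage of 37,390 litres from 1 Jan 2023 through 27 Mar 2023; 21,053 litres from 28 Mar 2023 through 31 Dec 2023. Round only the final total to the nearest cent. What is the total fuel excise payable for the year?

$20,948.54

1 Jan – 27 Mar 2023: 37,390 litres at $0.29/litre → $10,843.10
28 Mar – 31 Dec 2023: 21,053 litres at $0.48/litre → $10,105.44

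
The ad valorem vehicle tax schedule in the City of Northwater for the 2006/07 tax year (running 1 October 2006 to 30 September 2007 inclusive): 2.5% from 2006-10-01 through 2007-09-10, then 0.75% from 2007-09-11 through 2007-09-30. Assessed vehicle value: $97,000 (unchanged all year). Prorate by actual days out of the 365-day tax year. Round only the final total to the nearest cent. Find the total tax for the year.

$2,331.99

2006-10-01 to 2007-09-10: 345 days at 2.5% → $97,000 × 2.5% × 345/365 = $2,292.1233
2007-09-11 to 2007-09-30: 20 days at 0.75% → $97,000 × 0.75% × 20/365 = $39.8630
Total = $2,331.9863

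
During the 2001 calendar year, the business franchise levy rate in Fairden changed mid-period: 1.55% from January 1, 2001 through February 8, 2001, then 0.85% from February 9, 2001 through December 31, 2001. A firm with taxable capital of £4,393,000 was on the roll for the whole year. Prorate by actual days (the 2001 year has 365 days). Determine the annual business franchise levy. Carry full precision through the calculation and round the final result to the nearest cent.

£40,626.22

January 1 – February 8, 2001: 39 days at 1.55% → £4,393,000 × 1.55% × 39/365 = £7,275.5301
February 9 – December 31, 2001: 326 days at 0.85% → £4,393,000 × 0.85% × 326/365 = £33,350.6932
Total = £40,626.2233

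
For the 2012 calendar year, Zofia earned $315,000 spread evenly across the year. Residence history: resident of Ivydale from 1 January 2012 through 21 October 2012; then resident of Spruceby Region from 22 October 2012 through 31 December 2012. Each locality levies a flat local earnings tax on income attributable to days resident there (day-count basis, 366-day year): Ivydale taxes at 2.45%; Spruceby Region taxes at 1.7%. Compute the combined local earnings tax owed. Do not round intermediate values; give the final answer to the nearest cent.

$7,259.20

Ivydale, 1 January – 21 October 2012: 295 days → $315,000 × 2.45% × 295/366 = $6,220.3893
Spruceby Region, 22 October – 31 December 2012: 71 days → $315,000 × 1.7% × 71/366 = $1,038.8115
Total = $7,259.2008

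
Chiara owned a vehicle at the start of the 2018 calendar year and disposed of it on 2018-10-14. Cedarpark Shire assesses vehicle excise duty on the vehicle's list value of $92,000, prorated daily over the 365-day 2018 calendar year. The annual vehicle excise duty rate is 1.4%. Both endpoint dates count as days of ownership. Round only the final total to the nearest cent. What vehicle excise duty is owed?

Days held (2018-01-01 to 2018-10-14): 287 out of 365
Tax = $92,000 × 1.4% × 287/365 = $1,012.7562

$1,012.76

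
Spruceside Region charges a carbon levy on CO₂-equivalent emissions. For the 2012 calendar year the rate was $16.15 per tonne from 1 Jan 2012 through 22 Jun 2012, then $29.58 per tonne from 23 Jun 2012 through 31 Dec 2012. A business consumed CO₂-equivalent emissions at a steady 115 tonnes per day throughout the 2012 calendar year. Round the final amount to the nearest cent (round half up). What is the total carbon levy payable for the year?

1 Jan – 22 Jun 2012: 174 days × 115 tonnes/day = 20,010 tonnes at $16.15/tonne → $323,161.50
23 Jun – 31 Dec 2012: 192 days × 115 tonnes/day = 22,080 tonnes at $29.58/tonne → $653,126.40

$976,287.90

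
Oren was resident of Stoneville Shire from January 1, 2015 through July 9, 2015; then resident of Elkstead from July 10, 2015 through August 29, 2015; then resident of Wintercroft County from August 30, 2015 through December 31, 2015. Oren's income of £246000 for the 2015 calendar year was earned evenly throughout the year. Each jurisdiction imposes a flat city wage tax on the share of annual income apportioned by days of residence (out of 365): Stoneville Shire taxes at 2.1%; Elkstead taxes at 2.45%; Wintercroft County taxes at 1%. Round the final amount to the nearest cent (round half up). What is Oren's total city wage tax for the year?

Stoneville Shire, January 1 – July 9, 2015: 190 days → £246000 × 2.1% × 190/365 = £2689.1507
Elkstead, July 10 – August 29, 2015: 51 days → £246000 × 2.45% × 51/365 = £842.1288
Wintercroft County, August 30 – December 31, 2015: 124 days → £246000 × 1% × 124/365 = £835.7260
Total = £4367.0055

£4367.01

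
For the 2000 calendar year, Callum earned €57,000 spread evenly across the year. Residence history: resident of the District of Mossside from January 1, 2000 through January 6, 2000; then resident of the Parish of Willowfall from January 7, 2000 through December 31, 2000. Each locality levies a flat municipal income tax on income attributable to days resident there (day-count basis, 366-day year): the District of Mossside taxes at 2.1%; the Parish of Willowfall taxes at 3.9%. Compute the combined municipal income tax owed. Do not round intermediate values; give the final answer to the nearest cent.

€2,206.18

The District of Mossside, January 1 – January 6, 2000: 6 days → €57,000 × 2.1% × 6/366 = €19.6230
The Parish of Willowfall, January 7 – December 31, 2000: 360 days → €57,000 × 3.9% × 360/366 = €2,186.5574
Total = €2,206.1803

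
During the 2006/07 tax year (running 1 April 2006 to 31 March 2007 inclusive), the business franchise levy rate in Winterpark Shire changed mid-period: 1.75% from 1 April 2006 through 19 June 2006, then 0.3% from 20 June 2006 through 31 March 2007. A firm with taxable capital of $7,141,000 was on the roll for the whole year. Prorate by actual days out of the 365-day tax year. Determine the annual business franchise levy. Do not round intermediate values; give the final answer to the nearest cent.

1 April – 19 June 2006: 80 days at 1.75% → $7,141,000 × 1.75% × 80/365 = $27,390.1370
20 June 2006 – 31 March 2007: 285 days at 0.3% → $7,141,000 × 0.3% × 285/365 = $16,727.5479
Total = $44,117.6849

$44,117.68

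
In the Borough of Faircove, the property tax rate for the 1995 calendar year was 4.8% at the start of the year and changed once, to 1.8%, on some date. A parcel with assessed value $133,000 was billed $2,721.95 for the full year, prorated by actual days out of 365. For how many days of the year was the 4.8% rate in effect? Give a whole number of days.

Let d = days at the first rate; then 365 − d days at the second rate.
$133,000 × [4.8%·d + 1.8%·(365−d)] / 365 = $2,721.95
Solving gives d = 30, so the new rate took effect on January 31, 1995.

30 days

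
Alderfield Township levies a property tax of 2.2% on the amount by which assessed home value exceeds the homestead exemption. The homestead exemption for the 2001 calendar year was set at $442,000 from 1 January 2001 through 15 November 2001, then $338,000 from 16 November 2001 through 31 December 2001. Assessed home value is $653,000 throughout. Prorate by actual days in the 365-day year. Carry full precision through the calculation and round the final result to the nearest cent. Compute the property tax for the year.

$4,930.35

1 January – 15 November 2001: 319 days, exemption $442,000 → ($653,000 − $442,000) × 2.2% × 319/365 = $4,056.9808
16 November – 31 December 2001: 46 days, exemption $338,000 → ($653,000 − $338,000) × 2.2% × 46/365 = $873.3699
Total = $4,930.3507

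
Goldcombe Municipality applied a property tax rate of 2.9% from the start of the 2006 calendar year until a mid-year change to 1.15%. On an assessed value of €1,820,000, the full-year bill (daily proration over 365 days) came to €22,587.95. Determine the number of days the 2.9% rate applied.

19 days

Let d = days at the first rate; then 365 − d days at the second rate.
€1,820,000 × [2.9%·d + 1.15%·(365−d)] / 365 = €22,587.95
Solving gives d = 19, so the new rate took effect on 20 Jan 2006.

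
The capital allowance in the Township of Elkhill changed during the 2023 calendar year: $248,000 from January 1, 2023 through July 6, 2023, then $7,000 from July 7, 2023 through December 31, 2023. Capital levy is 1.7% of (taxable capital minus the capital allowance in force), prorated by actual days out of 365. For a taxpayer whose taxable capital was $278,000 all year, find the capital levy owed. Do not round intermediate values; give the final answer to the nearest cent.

January 1 – July 6, 2023: 187 days, exemption $248,000 → ($278,000 − $248,000) × 1.7% × 187/365 = $261.2877
July 7 – December 31, 2023: 178 days, exemption $7,000 → ($278,000 − $7,000) × 1.7% × 178/365 = $2,246.7014
Total = $2,507.9890

$2,507.99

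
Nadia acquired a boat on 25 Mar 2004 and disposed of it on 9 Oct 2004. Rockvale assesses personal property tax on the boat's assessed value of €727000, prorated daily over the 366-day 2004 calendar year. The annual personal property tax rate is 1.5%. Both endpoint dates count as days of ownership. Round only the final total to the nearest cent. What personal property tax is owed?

Days held (25 Mar – 9 Oct 2004): 199 out of 366
Tax = €727000 × 1.5% × 199/366 = €5929.2213

€5929.22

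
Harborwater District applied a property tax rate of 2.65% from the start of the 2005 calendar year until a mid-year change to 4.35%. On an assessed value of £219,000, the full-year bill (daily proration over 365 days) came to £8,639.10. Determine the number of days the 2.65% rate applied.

Let d = days at the first rate; then 365 − d days at the second rate.
£219,000 × [2.65%·d + 4.35%·(365−d)] / 365 = £8,639.10
Solving gives d = 87, so the new rate took effect on March 29, 2005.

87 days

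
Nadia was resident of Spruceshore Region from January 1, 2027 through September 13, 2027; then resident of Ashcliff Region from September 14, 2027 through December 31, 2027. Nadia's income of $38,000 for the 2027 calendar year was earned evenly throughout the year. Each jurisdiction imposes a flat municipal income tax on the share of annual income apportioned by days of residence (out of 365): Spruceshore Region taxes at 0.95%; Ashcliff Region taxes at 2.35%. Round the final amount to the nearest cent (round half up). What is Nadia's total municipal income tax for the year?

$519.87

Spruceshore Region, January 1 – September 13, 2027: 256 days → $38,000 × 0.95% × 256/365 = $253.1945
Ashcliff Region, September 14 – December 31, 2027: 109 days → $38,000 × 2.35% × 109/365 = $266.6767
Total = $519.8712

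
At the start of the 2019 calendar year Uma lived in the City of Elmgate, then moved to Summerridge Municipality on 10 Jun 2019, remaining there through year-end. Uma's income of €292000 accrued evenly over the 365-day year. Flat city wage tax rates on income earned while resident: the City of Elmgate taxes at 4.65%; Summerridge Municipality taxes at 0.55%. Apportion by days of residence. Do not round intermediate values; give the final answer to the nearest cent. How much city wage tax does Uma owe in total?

The City of Elmgate, 1 Jan – 9 Jun 2019: 160 days → €292000 × 4.65% × 160/365 = €5952.0000
Summerridge Municipality, 10 Jun – 31 Dec 2019: 205 days → €292000 × 0.55% × 205/365 = €902.0000
Total = €6854.0000

€6854.00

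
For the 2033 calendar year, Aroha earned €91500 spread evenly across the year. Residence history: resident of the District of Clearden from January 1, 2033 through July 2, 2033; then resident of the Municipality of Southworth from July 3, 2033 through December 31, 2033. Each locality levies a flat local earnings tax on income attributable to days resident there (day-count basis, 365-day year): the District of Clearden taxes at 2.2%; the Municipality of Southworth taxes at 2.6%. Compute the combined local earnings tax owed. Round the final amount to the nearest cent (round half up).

€2195.50

The District of Clearden, January 1 – July 2, 2033: 183 days → €91500 × 2.2% × 183/365 = €1009.2575
The Municipality of Southworth, July 3 – December 31, 2033: 182 days → €91500 × 2.6% × 182/365 = €1186.2411
Total = €2195.4986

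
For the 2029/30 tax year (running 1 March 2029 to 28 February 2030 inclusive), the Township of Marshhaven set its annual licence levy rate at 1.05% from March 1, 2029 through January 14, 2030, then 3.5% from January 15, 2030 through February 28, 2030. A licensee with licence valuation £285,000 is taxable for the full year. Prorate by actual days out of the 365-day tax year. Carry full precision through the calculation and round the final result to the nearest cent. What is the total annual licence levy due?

March 1, 2029 – January 14, 2030: 320 days at 1.05% → £285,000 × 1.05% × 320/365 = £2,623.5616
January 15 – February 28, 2030: 45 days at 3.5% → £285,000 × 3.5% × 45/365 = £1,229.7945
Total = £3,853.3562

£3,853.36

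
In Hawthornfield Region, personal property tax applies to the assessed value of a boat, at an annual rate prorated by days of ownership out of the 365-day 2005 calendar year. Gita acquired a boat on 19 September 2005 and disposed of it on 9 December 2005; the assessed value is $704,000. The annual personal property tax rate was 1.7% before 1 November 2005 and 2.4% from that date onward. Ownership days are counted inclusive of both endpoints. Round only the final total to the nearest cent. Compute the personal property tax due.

$3,215.25

19 September – 31 October 2005: 43 days at 1.7% → $704,000 × 1.7% × 43/365 = $1,409.9288
1 November – 9 December 2005: 39 days at 2.4% → $704,000 × 2.4% × 39/365 = $1,805.3260
Total = $3,215.2548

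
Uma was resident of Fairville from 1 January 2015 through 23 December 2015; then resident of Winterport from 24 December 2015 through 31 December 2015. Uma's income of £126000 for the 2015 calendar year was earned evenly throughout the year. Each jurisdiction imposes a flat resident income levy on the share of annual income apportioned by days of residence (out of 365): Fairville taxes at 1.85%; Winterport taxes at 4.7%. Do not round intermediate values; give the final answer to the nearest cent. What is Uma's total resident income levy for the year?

Fairville, 1 January – 23 December 2015: 357 days → £126000 × 1.85% × 357/365 = £2279.9096
Winterport, 24 December – 31 December 2015: 8 days → £126000 × 4.7% × 8/365 = £129.7973
Total = £2409.7068

£2409.71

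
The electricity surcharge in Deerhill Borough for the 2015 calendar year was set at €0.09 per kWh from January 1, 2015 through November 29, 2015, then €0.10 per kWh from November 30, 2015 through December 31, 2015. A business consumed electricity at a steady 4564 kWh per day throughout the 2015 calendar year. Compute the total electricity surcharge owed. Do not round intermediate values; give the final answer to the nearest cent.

January 1 – November 29, 2015: 333 days × 4564 kWh/day = 1,519,812 kWh at €0.09/kWh → €136783.08
November 30 – December 31, 2015: 32 days × 4564 kWh/day = 146,048 kWh at €0.10/kWh → €14604.80

€151387.88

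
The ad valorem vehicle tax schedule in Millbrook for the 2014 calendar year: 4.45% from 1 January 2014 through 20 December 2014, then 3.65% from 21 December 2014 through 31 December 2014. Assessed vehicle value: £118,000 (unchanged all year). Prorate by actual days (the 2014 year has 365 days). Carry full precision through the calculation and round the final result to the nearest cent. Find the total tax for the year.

£5,222.55

1 January – 20 December 2014: 354 days at 4.45% → £118,000 × 4.45% × 354/365 = £5,092.7507
21 December – 31 December 2014: 11 days at 3.65% → £118,000 × 3.65% × 11/365 = £129.8000
Total = £5,222.5507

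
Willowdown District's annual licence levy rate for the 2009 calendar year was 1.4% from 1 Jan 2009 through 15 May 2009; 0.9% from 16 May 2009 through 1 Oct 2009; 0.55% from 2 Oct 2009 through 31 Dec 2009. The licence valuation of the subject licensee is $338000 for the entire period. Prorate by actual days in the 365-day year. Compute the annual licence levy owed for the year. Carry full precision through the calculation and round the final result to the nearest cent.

1 Jan – 15 May 2009: 135 days at 1.4% → $338000 × 1.4% × 135/365 = $1750.1918
16 May – 1 Oct 2009: 139 days at 0.9% → $338000 × 0.9% × 139/365 = $1158.4603
2 Oct – 31 Dec 2009: 91 days at 0.55% → $338000 × 0.55% × 91/365 = $463.4767
Total = $3372.1288

$3372.13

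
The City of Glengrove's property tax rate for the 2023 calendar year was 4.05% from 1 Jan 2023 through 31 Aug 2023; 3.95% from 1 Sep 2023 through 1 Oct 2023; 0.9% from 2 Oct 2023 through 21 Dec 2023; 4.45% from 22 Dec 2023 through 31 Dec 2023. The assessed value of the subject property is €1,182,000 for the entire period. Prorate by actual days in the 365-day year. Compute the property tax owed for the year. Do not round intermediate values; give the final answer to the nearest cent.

1 Jan – 31 Aug 2023: 243 days at 4.05% → €1,182,000 × 4.05% × 243/365 = €31,870.2822
1 Sep – 1 Oct 2023: 31 days at 3.95% → €1,182,000 × 3.95% × 31/365 = €3,965.3671
2 Oct – 21 Dec 2023: 81 days at 0.9% → €1,182,000 × 0.9% × 81/365 = €2,360.7616
22 Dec – 31 Dec 2023: 10 days at 4.45% → €1,182,000 × 4.45% × 10/365 = €1,441.0685
Total = €39,637.4795

€39,637.48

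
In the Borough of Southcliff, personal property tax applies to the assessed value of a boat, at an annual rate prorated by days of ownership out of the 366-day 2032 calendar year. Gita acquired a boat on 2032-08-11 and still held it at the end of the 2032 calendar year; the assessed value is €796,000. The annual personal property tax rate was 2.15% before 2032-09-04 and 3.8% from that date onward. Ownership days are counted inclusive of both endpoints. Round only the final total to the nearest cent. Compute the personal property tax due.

2032-08-11 to 2032-09-03: 24 days at 2.15% → €796,000 × 2.15% × 24/366 = €1,122.2295
2032-09-04 to 2032-12-31: 119 days at 3.8% → €796,000 × 3.8% × 119/366 = €9,834.7322
Total = €10,956.9617

€10,956.96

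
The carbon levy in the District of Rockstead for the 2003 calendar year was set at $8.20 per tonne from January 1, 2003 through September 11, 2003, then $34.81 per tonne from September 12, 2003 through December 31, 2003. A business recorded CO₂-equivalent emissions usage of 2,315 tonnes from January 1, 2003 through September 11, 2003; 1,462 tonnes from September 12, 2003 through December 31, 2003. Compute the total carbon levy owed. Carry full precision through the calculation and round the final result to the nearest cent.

January 1 – September 11, 2003: 2,315 tonnes at $8.20/tonne → $18,983.00
September 12 – December 31, 2003: 1,462 tonnes at $34.81/tonne → $50,892.22

$69,875.22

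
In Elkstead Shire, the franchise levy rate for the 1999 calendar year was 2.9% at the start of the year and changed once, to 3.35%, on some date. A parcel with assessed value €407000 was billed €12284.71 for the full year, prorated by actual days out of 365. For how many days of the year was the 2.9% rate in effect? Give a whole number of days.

269 days

Let d = days at the first rate; then 365 − d days at the second rate.
€407000 × [2.9%·d + 3.35%·(365−d)] / 365 = €12284.71
Solving gives d = 269, so the new rate took effect on 27 September 1999.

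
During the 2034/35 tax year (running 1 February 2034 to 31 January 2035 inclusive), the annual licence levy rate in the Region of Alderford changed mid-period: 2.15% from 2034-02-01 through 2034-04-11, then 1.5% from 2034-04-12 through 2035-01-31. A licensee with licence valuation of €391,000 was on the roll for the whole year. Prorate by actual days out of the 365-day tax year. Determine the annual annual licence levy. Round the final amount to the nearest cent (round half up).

2034-02-01 to 2034-04-11: 70 days at 2.15% → €391,000 × 2.15% × 70/365 = €1,612.2055
2034-04-12 to 2035-01-31: 295 days at 1.5% → €391,000 × 1.5% × 295/365 = €4,740.2055
Total = €6,352.4110

€6,352.41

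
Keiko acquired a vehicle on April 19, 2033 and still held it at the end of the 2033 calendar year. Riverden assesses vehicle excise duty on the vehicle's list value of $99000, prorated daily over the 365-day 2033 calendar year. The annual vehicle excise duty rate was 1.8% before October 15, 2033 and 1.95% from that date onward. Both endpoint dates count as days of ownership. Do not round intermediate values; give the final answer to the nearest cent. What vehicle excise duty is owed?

April 19 – October 14, 2033: 179 days at 1.8% → $99000 × 1.8% × 179/365 = $873.9123
October 15 – December 31, 2033: 78 days at 1.95% → $99000 × 1.95% × 78/365 = $412.5452
Total = $1286.4575

$1286.46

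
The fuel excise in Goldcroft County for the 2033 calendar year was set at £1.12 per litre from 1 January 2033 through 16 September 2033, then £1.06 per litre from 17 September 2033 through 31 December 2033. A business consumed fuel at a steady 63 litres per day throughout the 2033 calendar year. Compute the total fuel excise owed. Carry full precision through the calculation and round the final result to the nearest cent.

1 January – 16 September 2033: 259 days × 63 litres/day = 16,317 litres at £1.12/litre → £18275.04
17 September – 31 December 2033: 106 days × 63 litres/day = 6,678 litres at £1.06/litre → £7078.68

£25353.72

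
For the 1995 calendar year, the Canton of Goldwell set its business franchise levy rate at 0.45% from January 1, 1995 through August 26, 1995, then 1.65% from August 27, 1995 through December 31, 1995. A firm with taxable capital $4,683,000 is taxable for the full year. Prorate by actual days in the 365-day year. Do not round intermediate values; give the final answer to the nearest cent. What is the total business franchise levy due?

$40,626.63

January 1 – August 26, 1995: 238 days at 0.45% → $4,683,000 × 0.45% × 238/365 = $13,741.0767
August 27 – December 31, 1995: 127 days at 1.65% → $4,683,000 × 1.65% × 127/365 = $26,885.5521
Total = $40,626.6288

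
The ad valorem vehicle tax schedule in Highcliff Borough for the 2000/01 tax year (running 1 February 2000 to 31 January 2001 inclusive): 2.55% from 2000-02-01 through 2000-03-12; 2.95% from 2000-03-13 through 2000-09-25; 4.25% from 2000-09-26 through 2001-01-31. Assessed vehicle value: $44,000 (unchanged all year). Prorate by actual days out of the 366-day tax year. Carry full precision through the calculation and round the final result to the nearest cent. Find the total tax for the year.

2000-02-01 to 2000-03-12: 41 days at 2.55% → $44,000 × 2.55% × 41/366 = $125.6885
2000-03-13 to 2000-09-25: 197 days at 2.95% → $44,000 × 2.95% × 197/366 = $698.6503
2000-09-26 to 2001-01-31: 128 days at 4.25% → $44,000 × 4.25% × 128/366 = $653.9891
Total = $1,478.3279

$1,478.33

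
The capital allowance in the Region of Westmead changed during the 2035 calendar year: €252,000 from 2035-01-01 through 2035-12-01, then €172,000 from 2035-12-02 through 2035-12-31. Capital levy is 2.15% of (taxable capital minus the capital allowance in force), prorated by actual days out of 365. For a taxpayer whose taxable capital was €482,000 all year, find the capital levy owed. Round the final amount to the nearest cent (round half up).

2035-01-01 to 2035-12-01: 335 days, exemption €252,000 → (€482,000 − €252,000) × 2.15% × 335/365 = €4,538.5616
2035-12-02 to 2035-12-31: 30 days, exemption €172,000 → (€482,000 − €172,000) × 2.15% × 30/365 = €547.8082
Total = €5,086.3699

€5,086.37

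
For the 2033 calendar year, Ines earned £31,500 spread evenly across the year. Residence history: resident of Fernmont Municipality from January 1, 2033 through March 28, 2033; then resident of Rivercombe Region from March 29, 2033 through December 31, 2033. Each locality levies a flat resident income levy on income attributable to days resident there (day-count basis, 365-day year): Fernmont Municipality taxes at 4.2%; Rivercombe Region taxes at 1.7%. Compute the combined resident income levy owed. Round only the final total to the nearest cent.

£723.21

Fernmont Municipality, January 1 – March 28, 2033: 87 days → £31,500 × 4.2% × 87/365 = £315.3452
Rivercombe Region, March 29 – December 31, 2033: 278 days → £31,500 × 1.7% × 278/365 = £407.8603
Total = £723.2055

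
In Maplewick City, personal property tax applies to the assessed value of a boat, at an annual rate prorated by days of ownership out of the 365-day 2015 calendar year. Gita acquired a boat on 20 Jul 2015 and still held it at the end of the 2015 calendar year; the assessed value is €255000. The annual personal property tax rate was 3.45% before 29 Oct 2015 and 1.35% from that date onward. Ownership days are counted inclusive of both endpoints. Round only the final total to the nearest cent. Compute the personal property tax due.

€3037.99

20 Jul – 28 Oct 2015: 101 days at 3.45% → €255000 × 3.45% × 101/365 = €2434.3767
29 Oct – 31 Dec 2015: 64 days at 1.35% → €255000 × 1.35% × 64/365 = €603.6164
Total = €3037.9932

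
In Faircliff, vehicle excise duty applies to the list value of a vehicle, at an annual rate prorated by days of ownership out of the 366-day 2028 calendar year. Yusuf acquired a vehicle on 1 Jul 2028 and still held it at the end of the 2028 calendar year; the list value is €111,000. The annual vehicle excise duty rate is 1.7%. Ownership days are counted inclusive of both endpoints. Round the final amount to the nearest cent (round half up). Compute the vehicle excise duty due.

Days held (1 Jul – 31 Dec 2028): 184 out of 366
Tax = €111,000 × 1.7% × 184/366 = €948.6557

€948.66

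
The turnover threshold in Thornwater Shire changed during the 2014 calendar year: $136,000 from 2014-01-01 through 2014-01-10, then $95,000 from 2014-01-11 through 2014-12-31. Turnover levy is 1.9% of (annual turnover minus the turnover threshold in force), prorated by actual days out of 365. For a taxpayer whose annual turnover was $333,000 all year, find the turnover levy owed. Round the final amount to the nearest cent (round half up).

$4,500.66

2014-01-01 to 2014-01-10: 10 days, exemption $136,000 → ($333,000 − $136,000) × 1.9% × 10/365 = $102.5479
2014-01-11 to 2014-12-31: 355 days, exemption $95,000 → ($333,000 − $95,000) × 1.9% × 355/365 = $4,398.1096
Total = $4,500.6575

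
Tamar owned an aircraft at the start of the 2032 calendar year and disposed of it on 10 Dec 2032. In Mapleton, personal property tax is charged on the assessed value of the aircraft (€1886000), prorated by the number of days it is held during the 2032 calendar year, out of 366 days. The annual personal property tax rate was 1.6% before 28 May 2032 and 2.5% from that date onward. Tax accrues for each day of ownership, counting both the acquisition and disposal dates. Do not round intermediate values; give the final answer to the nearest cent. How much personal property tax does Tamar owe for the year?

€37580.87

1 Jan – 27 May 2032: 148 days at 1.6% → €1886000 × 1.6% × 148/366 = €12202.3169
28 May – 10 Dec 2032: 197 days at 2.5% → €1886000 × 2.5% × 197/366 = €25378.5519
Total = €37580.8689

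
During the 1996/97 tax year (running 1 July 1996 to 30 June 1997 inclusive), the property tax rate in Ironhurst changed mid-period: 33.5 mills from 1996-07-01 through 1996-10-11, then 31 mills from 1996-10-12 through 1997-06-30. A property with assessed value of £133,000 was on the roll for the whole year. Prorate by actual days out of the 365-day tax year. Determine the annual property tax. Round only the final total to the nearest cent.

£4,216.83

1996-07-01 to 1996-10-11: 103 days at 33.5 mills → £133,000 × 3.35% × 103/365 = £1,257.3055
1996-10-12 to 1997-06-30: 262 days at 31 mills → £133,000 × 3.1% × 262/365 = £2,959.5233
Total = £4,216.8288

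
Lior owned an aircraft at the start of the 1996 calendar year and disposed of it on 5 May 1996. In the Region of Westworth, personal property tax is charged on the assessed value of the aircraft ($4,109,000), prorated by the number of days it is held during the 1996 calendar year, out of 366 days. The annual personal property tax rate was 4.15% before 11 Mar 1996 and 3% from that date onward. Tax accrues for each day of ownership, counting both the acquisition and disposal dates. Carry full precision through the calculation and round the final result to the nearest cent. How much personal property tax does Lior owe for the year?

$51,474.77

1 Jan – 10 Mar 1996: 70 days at 4.15% → $4,109,000 × 4.15% × 70/366 = $32,613.7842
11 Mar – 5 May 1996: 56 days at 3% → $4,109,000 × 3% × 56/366 = $18,860.9836
Total = $51,474.7678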